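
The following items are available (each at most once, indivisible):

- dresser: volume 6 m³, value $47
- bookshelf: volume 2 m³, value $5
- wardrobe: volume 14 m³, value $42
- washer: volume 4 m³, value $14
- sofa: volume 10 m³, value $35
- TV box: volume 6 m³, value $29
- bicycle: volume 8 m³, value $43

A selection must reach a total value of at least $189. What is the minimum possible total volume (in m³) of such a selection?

Subsets with value ≥ 189, sorted by total volume:
- dresser+wardrobe+sofa+TV box+bicycle: volume 44, value 196
- dresser+bookshelf+wardrobe+sofa+TV box+bicycle: volume 46, value 201
- dresser+wardrobe+washer+sofa+TV box+bicycle: volume 48, value 210
- dresser+bookshelf+wardrobe+washer+sofa+TV box+bicycle: volume 50, value 215
Minimum volume: 44 m³.

44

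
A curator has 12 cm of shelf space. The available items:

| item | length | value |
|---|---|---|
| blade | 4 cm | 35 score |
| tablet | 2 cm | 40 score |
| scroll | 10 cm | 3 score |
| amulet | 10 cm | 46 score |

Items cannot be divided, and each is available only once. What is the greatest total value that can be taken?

Check high-value combinations within 12 cm:
- tablet+amulet: length 2+10=12, value 40+46=86
- blade+tablet: length 4+2=6, value 35+40=75
- amulet: length 10, value 46
- tablet+scroll: length 2+10=12, value 40+3=43
Best: 86 score.

86 score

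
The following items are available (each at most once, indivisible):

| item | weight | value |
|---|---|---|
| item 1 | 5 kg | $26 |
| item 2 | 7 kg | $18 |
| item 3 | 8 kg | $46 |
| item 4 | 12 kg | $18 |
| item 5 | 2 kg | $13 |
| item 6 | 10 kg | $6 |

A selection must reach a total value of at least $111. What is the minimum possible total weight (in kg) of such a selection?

34

Subsets with value ≥ 111, sorted by total weight:
- item 1+item 2+item 3+item 4+item 5: weight 34, value 121
- item 1+item 2+item 3+item 4+item 6: weight 42, value 114
- item 1+item 2+item 3+item 4+item 5+item 6: weight 44, value 127
Minimum weight: 34 kg.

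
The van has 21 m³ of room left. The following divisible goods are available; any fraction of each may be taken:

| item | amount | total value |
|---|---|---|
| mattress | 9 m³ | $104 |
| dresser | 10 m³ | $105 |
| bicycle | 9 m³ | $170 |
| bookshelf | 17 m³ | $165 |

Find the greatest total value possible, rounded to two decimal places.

Take in order of value per unit:
- bicycle (170/9 per unit): all 9 → value 170, running total 170.00
- mattress (104/9 per unit): all 9 → value 104, running total 274.00
- dresser (105/10 per unit): 3 of 10 → value 3×105/10 = 31.5000, running total 305.50
Total 305.50.

305.50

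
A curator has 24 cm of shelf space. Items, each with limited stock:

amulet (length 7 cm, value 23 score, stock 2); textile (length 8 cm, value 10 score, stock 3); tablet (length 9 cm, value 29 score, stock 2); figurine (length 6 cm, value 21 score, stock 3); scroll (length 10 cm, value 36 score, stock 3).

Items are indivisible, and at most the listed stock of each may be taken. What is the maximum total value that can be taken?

Top feasible selections:
- 2×amulet + 1×scroll: length 24, value 82
- 1×amulet + 1×figurine + 1×scroll: length 23, value 80
Best: 82 score.

82 score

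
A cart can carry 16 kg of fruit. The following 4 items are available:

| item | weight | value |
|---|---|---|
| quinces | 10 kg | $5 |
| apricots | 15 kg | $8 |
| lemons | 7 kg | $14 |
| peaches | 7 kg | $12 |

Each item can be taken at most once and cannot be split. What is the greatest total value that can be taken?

$26

This is a 0/1 knapsack; check combinations near the capacity.
- lemons+peaches: weight 7+7=14, value 14+12=26
- lemons: weight 7, value 14
- peaches: weight 7, value 12
- apricots: weight 15, value 8
- quinces: weight 10, value 5
Best: $26.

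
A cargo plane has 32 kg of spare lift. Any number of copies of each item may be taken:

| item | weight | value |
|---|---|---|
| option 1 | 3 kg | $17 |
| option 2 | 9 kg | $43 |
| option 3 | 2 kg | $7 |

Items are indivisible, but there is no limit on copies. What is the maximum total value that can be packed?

$177

Best value-per-unit is option 1 at 17/3; filling with it alone gives 10×17 = 170.
Optimal mix: 10×option 1 + 1×option 3 → weight 32, value 177.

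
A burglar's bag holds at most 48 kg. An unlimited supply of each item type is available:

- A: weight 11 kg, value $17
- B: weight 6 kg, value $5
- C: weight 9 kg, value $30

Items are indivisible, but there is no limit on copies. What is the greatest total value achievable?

Best value-per-unit is C at 30/9, and filling with it alone uses weight 5×9=45. No mix of the others beats 5×30 = 150.

$150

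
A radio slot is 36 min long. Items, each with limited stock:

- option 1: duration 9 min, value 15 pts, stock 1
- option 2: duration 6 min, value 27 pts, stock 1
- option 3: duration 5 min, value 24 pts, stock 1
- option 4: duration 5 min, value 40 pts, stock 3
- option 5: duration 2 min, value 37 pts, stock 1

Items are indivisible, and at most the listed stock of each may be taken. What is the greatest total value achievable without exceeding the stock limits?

208 pts

Best selections within duration 36 and stock limits:
- 1×option 2 + 1×option 3 + 3×option 4 + 1×option 5: duration 28, value 208
- 1×option 1 + 1×option 2 + 3×option 4 + 1×option 5: duration 32, value 199
Best: 208 pts.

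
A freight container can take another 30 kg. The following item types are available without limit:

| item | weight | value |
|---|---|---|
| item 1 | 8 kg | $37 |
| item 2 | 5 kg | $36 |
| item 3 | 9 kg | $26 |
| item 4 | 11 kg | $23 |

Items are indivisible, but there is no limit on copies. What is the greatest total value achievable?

$216

Best value-per-unit is item 2 at 36/5, and filling with it alone uses weight 6×5=30. No mix of the others beats 6×36 = 216.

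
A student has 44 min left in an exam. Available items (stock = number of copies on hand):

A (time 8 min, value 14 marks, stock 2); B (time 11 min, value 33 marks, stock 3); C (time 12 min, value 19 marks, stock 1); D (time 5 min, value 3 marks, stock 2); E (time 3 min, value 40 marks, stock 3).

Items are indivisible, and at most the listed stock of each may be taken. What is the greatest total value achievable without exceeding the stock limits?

Top feasible selections:
- 3×B + 3×E: time 42, value 219
- 2×B + 1×C + 3×E: time 43, value 205
- 1×A + 2×B + 1×D + 3×E: time 44, value 203
Best: 219 marks.

219 marks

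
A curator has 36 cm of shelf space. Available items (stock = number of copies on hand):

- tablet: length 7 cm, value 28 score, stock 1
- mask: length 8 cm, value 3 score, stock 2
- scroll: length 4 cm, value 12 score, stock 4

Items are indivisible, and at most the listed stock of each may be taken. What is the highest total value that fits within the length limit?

79 score

Top feasible selections:
- 1×tablet + 1×mask + 4×scroll: length 31, value 79
- 1×tablet + 4×scroll: length 23, value 76
- 1×tablet + 2×mask + 3×scroll: length 35, value 70
Best: 79 score.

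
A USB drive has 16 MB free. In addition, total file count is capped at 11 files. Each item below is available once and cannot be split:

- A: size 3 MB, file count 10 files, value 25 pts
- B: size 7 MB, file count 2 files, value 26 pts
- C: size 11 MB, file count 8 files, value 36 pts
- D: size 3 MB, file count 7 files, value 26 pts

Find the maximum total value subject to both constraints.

52 pts

Feasible sets respecting both limits:
- B+D: size 10, file count 9, value 52
- C: size 11, file count 8, value 36
- B: size 7, file count 2, value 26
- D: size 3, file count 7, value 26
Best: 52 pts.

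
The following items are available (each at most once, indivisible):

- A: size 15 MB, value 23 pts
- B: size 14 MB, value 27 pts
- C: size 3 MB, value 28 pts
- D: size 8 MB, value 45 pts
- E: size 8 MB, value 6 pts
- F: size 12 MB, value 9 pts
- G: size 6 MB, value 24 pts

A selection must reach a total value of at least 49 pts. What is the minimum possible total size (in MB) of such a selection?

9

Subsets with value ≥ 49, sorted by total size:
- C+G: size 9, value 52
- C+D: size 11, value 73
Minimum size: 9 MB.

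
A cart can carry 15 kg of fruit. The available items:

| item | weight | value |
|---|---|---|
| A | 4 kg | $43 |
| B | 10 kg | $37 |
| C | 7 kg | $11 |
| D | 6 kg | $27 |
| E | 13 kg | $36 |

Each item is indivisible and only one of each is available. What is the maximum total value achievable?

Check high-value combinations within 15 kg:
- A+B: weight 4+10=14, value 43+37=80
- A+D: weight 4+6=10, value 43+27=70
- A+C: weight 4+7=11, value 43+11=54
- A: weight 4, value 43
- C+D: weight 7+6=13, value 11+27=38
Best: $80.

$80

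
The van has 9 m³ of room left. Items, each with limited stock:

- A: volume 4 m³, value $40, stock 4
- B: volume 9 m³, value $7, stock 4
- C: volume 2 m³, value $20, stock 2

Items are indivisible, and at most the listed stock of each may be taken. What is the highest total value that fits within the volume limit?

$80

Top feasible selections:
- 1×A + 2×C: volume 8, value 80
- 2×A: volume 8, value 80
Best: $80.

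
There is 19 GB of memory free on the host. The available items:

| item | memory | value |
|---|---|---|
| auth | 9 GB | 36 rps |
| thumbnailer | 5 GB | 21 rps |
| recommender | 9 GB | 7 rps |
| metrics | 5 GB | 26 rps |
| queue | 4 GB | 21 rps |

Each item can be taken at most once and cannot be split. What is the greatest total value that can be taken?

83 rps

Check high-value combinations within 19 GB:
- auth+metrics+queue: memory 9+5+4=18, value 36+26+21=83
- auth+thumbnailer+metrics: memory 9+5+5=19, value 36+21+26=83
- auth+thumbnailer+queue: memory 9+5+4=18, value 36+21+21=78
- thumbnailer+metrics+queue: memory 5+5+4=14, value 21+26+21=68
- auth+metrics: memory 9+5=14, value 36+26=62
Best: 83 rps.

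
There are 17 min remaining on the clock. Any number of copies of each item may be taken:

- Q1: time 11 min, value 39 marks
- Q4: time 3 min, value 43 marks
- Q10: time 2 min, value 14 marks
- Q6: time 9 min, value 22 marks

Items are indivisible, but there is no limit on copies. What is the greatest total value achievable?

229 marks

Best value-per-unit is Q4 at 43/3; filling with it alone gives 5×43 = 215.
Optimal mix: 5×Q4 + 1×Q10 → time 17, value 229.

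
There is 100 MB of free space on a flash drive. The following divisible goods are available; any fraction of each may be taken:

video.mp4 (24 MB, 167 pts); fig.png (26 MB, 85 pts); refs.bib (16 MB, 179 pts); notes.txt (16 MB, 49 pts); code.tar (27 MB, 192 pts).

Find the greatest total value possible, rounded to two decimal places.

Take in order of value per unit:
- refs.bib (179/16 per unit): all 16 → value 179, running total 179.00
- code.tar (192/27 per unit): all 27 → value 192, running total 371.00
- video.mp4 (167/24 per unit): all 24 → value 167, running total 538.00
- fig.png (85/26 per unit): all 26 → value 85, running total 623.00
- notes.txt (49/16 per unit): 7 of 16 → value 7×49/16 = 21.4375, running total 644.44
Total 644.44.

644.44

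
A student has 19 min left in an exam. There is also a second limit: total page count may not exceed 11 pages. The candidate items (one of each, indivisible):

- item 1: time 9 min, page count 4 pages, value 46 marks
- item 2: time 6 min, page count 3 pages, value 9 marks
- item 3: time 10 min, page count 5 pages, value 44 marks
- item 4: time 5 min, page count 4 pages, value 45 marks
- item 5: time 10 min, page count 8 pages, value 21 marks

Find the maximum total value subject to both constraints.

91 marks

Feasible sets respecting both limits:
- item 1+item 4: time 14, page count 8, value 91
- item 1+item 3: time 19, page count 9, value 90
- item 3+item 4: time 15, page count 9, value 89
- item 1+item 2: time 15, page count 7, value 55
Best: 91 marks.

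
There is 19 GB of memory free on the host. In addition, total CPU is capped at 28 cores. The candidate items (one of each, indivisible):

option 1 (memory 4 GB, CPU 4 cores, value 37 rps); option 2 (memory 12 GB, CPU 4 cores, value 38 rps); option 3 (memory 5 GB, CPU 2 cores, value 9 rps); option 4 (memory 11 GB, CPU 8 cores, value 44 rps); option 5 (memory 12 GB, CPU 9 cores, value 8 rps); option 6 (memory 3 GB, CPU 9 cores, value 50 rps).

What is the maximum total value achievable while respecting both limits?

Feasible sets respecting both limits:
- option 1+option 4+option 6: memory 18, CPU 21, value 131
- option 1+option 2+option 6: memory 19, CPU 17, value 125
- option 3+option 4+option 6: memory 19, CPU 19, value 103
- option 1+option 3+option 6: memory 12, CPU 15, value 96
Best: 131 rps.

131 rps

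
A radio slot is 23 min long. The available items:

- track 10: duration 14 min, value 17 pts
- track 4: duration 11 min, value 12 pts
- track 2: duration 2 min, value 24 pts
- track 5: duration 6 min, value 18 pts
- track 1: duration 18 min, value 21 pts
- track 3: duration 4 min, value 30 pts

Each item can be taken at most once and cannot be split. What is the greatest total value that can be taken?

84 pts

Check high-value combinations within 23 min:
- track 4+track 2+track 5+track 3: duration 11+2+6+4=23, value 12+24+18+30=84
- track 2+track 5+track 3: duration 2+6+4=12, value 24+18+30=72
- track 10+track 2+track 3: duration 14+2+4=20, value 17+24+30=71
- track 4+track 2+track 3: duration 11+2+4=17, value 12+24+30=66
Best: 84 pts.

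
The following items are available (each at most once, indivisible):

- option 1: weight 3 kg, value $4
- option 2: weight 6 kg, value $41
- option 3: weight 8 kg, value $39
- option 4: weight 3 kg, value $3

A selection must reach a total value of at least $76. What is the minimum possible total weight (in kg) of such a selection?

Subsets with value ≥ 76, sorted by total weight:
- option 2+option 3: weight 14, value 80
- option 1+option 2+option 3: weight 17, value 84
- option 2+option 3+option 4: weight 17, value 83
Minimum weight: 14 kg.

14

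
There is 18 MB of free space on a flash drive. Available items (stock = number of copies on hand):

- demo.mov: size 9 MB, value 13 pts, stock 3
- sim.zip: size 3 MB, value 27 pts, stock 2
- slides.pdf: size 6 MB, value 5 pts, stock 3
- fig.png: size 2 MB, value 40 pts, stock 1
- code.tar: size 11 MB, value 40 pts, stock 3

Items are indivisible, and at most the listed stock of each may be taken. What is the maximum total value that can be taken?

Top feasible selections:
- 1×sim.zip + 1×fig.png + 1×code.tar: size 16, value 107
- 1×demo.mov + 2×sim.zip + 1×fig.png: size 17, value 107
- 2×sim.zip + 1×slides.pdf + 1×fig.png: size 14, value 99
- 2×sim.zip + 1×fig.png: size 8, value 94
Best: 107 pts.

107 pts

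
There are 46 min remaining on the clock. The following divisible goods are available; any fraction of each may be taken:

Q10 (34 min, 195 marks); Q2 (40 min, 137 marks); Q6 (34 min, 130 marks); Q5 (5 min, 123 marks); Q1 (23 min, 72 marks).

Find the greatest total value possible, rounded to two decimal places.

344.76

Take in order of value per unit:
- Q5 (123/5 per unit): all 5 → value 123, running total 123.00
- Q10 (195/34 per unit): all 34 → value 195, running total 318.00
- Q6 (130/34 per unit): 7 of 34 → value 7×130/34 = 26.7647, running total 344.76
Total 344.76.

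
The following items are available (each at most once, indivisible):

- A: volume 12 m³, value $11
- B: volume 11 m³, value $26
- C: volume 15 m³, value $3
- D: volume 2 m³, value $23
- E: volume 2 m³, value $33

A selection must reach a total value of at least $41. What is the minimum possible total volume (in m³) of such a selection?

4

Subsets with value ≥ 41, sorted by total volume:
- D+E: volume 4, value 56
- B+E: volume 13, value 59
- B+D: volume 13, value 49
- A+E: volume 14, value 44
Minimum volume: 4 m³.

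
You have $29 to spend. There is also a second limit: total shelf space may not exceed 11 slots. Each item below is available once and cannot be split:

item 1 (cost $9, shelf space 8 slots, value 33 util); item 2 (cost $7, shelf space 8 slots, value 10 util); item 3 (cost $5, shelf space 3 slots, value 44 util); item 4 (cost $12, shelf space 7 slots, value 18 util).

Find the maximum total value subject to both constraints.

Feasible sets respecting both limits:
- item 1+item 3: cost 14, shelf space 11, value 77
- item 3+item 4: cost 17, shelf space 10, value 62
- item 2+item 3: cost 12, shelf space 11, value 54
- item 3: cost 5, shelf space 3, value 44
Best: 77 util.

77 util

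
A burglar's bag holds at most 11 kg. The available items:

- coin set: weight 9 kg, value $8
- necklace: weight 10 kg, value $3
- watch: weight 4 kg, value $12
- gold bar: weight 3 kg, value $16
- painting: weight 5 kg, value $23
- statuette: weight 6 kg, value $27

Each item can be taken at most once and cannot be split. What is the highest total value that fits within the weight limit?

$50

Check high-value combinations within 11 kg:
- painting+statuette: weight 5+6=11, value 23+27=50
- gold bar+statuette: weight 3+6=9, value 16+27=43
- gold bar+painting: weight 3+5=8, value 16+23=39
- watch+statuette: weight 4+6=10, value 12+27=39
Best: $50.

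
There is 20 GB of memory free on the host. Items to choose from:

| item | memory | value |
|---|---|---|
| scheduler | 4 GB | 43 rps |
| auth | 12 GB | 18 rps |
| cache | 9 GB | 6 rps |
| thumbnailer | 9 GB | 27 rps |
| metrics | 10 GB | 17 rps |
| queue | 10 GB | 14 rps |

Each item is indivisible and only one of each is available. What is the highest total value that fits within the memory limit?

Check high-value combinations within 20 GB:
- scheduler+thumbnailer: memory 4+9=13, value 43+27=70
- scheduler+auth: memory 4+12=16, value 43+18=61
- scheduler+metrics: memory 4+10=14, value 43+17=60
Best: 70 rps.

70 rps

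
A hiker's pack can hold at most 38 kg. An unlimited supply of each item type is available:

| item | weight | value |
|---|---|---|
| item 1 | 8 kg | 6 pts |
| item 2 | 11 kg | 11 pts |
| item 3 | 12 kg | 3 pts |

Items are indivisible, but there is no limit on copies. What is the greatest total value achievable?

Best value-per-unit is item 2 at 11/11; filling with it alone gives 3×11 = 33.
Optimal mix: 2×item 1 + 2×item 2 → weight 38, value 34.

34 pts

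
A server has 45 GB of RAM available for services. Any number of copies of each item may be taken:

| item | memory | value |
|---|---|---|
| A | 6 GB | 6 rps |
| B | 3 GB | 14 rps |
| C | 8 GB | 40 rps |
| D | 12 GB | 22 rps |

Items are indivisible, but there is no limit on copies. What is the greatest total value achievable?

Best value-per-unit is C at 40/8; filling with it alone gives 5×40 = 200.
Optimal mix: 7×B + 3×C → memory 45, value 218.

218 rps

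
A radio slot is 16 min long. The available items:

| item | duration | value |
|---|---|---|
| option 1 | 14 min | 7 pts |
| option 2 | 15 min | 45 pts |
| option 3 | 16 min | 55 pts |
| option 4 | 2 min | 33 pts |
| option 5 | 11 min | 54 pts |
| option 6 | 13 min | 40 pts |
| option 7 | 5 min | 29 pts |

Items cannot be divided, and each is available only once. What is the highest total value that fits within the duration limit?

87 pts

This is a 0/1 knapsack; check combinations near the capacity.
- option 4+option 5: duration 2+11=13, value 33+54=87
- option 5+option 7: duration 11+5=16, value 54+29=83
- option 4+option 6: duration 2+13=15, value 33+40=73
- option 4+option 7: duration 2+5=7, value 33+29=62
Best: 87 pts.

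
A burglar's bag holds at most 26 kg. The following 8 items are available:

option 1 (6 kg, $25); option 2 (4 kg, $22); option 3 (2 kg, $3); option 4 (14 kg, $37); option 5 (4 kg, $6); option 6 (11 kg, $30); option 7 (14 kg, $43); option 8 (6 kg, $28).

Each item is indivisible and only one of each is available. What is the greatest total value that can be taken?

$96

Check high-value combinations within 26 kg:
- option 1+option 7+option 8: weight 6+14+6=26, value 25+43+28=96
- option 2+option 3+option 7+option 8: weight 4+2+14+6=26, value 22+3+43+28=96
- option 2+option 7+option 8: weight 4+14+6=24, value 22+43+28=93
- option 1+option 2+option 3+option 7: weight 6+4+2+14=26, value 25+22+3+43=93
- option 1+option 2+option 7: weight 6+4+14=24, value 25+22+43=90
Best: $96.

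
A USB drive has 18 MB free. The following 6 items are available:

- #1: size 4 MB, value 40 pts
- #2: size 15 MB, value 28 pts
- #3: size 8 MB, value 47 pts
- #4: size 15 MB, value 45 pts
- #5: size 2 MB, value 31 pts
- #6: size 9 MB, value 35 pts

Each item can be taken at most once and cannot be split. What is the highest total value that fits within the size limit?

118 pts

Check high-value combinations within 18 MB:
- #1+#3+#5: size 4+8+2=14, value 40+47+31=118
- #1+#5+#6: size 4+2+9=15, value 40+31+35=106
- #1+#3: size 4+8=12, value 40+47=87
Best: 118 pts.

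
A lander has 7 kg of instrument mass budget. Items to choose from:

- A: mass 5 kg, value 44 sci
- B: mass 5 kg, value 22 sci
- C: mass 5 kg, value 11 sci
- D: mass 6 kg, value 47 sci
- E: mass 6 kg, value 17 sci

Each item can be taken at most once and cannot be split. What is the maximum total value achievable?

Check high-value combinations within 7 kg:
- D: mass 6, value 47
- A: mass 5, value 44
- B: mass 5, value 22
Best: 47 sci.

47 sci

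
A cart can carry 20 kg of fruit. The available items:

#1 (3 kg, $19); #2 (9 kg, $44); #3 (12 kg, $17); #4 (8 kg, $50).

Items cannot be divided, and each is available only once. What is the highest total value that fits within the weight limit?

Check high-value combinations within 20 kg:
- #1+#2+#4: weight 3+9+8=20, value 19+44+50=113
- #2+#4: weight 9+8=17, value 44+50=94
- #1+#4: weight 3+8=11, value 19+50=69
Best: $113.

$113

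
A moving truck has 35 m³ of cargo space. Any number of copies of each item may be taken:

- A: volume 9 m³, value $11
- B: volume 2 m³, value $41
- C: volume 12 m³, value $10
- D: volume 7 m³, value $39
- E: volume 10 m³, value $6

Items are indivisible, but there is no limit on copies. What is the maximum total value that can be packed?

Best value-per-unit is B at 41/2, and filling with it alone uses volume 17×2=34. No mix of the others beats 17×41 = 697.

$697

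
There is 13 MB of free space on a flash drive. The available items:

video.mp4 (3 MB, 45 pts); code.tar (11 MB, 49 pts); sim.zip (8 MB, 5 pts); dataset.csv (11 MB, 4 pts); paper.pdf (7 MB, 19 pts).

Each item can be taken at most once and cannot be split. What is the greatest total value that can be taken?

Check high-value combinations within 13 MB:
- video.mp4+paper.pdf: size 3+7=10, value 45+19=64
- video.mp4+sim.zip: size 3+8=11, value 45+5=50
- code.tar: size 11, value 49
Best: 64 pts.

64 pts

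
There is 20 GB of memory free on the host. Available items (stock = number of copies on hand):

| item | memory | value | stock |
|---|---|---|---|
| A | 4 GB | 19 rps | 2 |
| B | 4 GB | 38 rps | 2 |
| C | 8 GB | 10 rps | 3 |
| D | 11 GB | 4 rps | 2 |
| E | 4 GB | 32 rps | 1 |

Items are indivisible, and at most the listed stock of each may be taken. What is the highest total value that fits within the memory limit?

146 rps

Best selections within memory 20 and stock limits:
- 2×A + 2×B + 1×E: memory 20, value 146
- 1×A + 2×B + 1×E: memory 16, value 127
- 2×B + 1×C + 1×E: memory 20, value 118
- 2×A + 2×B: memory 16, value 114
Best: 146 rps.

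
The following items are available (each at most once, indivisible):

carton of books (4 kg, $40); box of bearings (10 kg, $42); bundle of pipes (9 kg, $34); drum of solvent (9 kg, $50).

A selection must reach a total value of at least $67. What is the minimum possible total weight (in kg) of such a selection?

Subsets with value ≥ 67, sorted by total weight:
- carton of books+drum of solvent: weight 13, value 90
- carton of books+bundle of pipes: weight 13, value 74
- carton of books+box of bearings: weight 14, value 82
Minimum weight: 13 kg.

13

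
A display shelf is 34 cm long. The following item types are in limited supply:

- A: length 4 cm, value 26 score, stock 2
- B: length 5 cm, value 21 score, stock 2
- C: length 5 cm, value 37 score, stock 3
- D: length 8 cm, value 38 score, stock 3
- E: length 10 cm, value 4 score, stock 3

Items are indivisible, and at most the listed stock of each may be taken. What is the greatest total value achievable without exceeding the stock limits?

Top feasible selections:
- 2×A + 2×B + 3×C: length 33, value 205
- 2×A + 2×C + 2×D: length 34, value 202
- 2×A + 3×C + 1×D: length 31, value 201
- 1×A + 1×B + 3×C + 1×D: length 32, value 196
Best: 205 score.

205 score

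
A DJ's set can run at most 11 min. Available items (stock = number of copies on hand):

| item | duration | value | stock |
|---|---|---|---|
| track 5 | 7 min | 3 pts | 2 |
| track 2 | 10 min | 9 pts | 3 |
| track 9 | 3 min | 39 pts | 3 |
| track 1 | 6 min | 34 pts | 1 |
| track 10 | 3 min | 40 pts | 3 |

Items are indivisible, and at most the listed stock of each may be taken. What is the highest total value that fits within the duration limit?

120 pts

Best selections within duration 11 and stock limits:
- 3×track 10: duration 9, value 120
- 1×track 9 + 2×track 10: duration 9, value 119
- 2×track 9 + 1×track 10: duration 9, value 118
Best: 120 pts.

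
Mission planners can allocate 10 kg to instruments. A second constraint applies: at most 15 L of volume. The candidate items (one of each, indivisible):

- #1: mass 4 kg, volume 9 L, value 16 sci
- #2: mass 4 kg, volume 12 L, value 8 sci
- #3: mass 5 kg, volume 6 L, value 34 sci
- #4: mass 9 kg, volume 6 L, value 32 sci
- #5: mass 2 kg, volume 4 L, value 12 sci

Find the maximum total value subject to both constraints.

50 sci

Feasible sets respecting both limits:
- #1+#3: mass 9, volume 15, value 50
- #3+#5: mass 7, volume 10, value 46
- #3: mass 5, volume 6, value 34
- #4: mass 9, volume 6, value 32
Best: 50 sci.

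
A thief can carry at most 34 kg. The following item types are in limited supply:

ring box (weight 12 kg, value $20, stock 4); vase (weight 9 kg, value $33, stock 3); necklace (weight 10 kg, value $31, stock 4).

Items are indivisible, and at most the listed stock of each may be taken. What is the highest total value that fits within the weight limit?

$99

Top feasible selections:
- 3×vase: weight 27, value 99
- 2×vase + 1×necklace: weight 28, value 97
- 1×vase + 2×necklace: weight 29, value 95
Best: $99.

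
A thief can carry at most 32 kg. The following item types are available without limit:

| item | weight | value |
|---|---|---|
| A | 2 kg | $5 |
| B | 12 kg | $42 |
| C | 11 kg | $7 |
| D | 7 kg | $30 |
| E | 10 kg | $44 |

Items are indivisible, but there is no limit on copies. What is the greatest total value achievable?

$137

Best value-per-unit is E at 44/10; filling with it alone gives 3×44 = 132.
Optimal mix: 1×A + 3×E → weight 32, value 137.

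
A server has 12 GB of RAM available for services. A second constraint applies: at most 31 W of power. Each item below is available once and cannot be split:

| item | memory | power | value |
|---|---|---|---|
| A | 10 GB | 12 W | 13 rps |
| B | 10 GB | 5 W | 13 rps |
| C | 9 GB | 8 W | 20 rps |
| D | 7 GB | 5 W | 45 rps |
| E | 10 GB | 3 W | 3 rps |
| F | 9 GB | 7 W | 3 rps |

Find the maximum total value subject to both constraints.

45 rps

Feasible sets respecting both limits:
- D: memory 7, power 5, value 45
- C: memory 9, power 8, value 20
- A: memory 10, power 12, value 13
- B: memory 10, power 5, value 13
Best: 45 rps.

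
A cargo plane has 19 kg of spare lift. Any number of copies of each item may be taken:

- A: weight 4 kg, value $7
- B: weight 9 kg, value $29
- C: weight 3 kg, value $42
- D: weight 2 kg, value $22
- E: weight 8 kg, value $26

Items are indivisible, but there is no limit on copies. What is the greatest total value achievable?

$254

Best value-per-unit is C at 42/3; filling with it alone gives 6×42 = 252.
Optimal mix: 5×C + 2×D → weight 19, value 254.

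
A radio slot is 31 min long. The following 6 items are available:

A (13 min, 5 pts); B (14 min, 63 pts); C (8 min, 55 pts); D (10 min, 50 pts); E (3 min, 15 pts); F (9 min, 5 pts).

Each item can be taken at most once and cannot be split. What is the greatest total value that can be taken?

133 pts

Check high-value combinations within 31 min:
- B+C+E: duration 14+8+3=25, value 63+55+15=133
- B+D+E: duration 14+10+3=27, value 63+50+15=128
- C+D+E+F: duration 8+10+3+9=30, value 55+50+15+5=125
Best: 133 pts.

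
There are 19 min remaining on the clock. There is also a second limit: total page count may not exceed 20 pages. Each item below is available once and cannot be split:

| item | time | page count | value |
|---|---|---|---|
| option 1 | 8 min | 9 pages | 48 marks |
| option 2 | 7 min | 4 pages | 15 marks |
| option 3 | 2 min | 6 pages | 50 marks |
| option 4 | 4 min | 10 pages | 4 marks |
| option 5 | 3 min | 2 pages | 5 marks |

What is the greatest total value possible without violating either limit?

Feasible sets respecting both limits:
- option 1+option 2+option 3: time 17, page count 19, value 113
- option 1+option 3+option 5: time 13, page count 17, value 103
- option 1+option 3: time 10, page count 15, value 98
Best: 113 marks.

113 marks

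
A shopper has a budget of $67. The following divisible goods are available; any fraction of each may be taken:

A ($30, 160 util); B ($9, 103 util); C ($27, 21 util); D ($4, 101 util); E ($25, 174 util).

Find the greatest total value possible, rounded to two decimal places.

Take in order of value per unit:
- D (101/4 per unit): all 4 → value 101, running total 101.00
- B (103/9 per unit): all 9 → value 103, running total 204.00
- E (174/25 per unit): all 25 → value 174, running total 378.00
- A (160/30 per unit): 29 of 30 → value 29×160/30 = 154.6667, running total 532.67
Total 532.67.

532.67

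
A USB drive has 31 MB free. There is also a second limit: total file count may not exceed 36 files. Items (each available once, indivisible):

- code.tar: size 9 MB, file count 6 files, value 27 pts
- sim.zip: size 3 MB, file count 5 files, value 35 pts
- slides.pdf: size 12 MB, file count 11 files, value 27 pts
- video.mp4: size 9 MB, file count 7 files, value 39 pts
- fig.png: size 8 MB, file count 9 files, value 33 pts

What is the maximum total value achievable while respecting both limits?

134 pts

Feasible sets respecting both limits:
- code.tar+sim.zip+video.mp4+fig.png: size 29, file count 27, value 134
- sim.zip+video.mp4+fig.png: size 20, file count 21, value 107
- code.tar+sim.zip+video.mp4: size 21, file count 18, value 101
Best: 134 pts.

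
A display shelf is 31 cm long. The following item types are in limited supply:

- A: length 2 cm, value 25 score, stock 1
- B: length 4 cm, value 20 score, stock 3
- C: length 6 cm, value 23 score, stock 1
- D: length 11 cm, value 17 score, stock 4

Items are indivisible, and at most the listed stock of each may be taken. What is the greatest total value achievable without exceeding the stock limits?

125 score

Best selections within length 31 and stock limits:
- 1×A + 3×B + 1×C + 1×D: length 31, value 125
- 1×A + 3×B + 1×C: length 20, value 108
- 1×A + 2×B + 1×C + 1×D: length 27, value 105
Best: 125 score.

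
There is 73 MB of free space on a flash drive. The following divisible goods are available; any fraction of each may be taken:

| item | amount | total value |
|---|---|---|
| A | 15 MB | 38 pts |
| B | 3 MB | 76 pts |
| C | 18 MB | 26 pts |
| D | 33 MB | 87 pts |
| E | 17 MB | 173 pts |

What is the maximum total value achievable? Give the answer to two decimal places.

381.22

Take in order of value per unit:
- B (76/3 per unit): all 3 → value 76, running total 76.00
- E (173/17 per unit): all 17 → value 173, running total 249.00
- D (87/33 per unit): all 33 → value 87, running total 336.00
- A (38/15 per unit): all 15 → value 38, running total 374.00
- C (26/18 per unit): 5 of 18 → value 5×26/18 = 7.2222, running total 381.22
Total 381.22.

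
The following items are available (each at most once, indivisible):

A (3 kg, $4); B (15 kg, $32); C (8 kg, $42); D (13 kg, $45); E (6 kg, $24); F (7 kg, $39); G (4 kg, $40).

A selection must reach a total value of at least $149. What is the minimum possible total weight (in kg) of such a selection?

28

Subsets with value ≥ 149, sorted by total weight:
- A+C+E+F+G: weight 28, value 149
- C+D+E+G: weight 31, value 151
Minimum weight: 28 kg.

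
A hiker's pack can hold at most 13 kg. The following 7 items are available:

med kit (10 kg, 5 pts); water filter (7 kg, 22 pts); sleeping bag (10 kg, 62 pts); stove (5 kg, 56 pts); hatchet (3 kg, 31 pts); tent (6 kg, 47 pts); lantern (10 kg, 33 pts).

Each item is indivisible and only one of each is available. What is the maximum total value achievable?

103 pts

Check high-value combinations within 13 kg:
- stove+tent: weight 5+6=11, value 56+47=103
- sleeping bag+hatchet: weight 10+3=13, value 62+31=93
- stove+hatchet: weight 5+3=8, value 56+31=87
Best: 103 pts.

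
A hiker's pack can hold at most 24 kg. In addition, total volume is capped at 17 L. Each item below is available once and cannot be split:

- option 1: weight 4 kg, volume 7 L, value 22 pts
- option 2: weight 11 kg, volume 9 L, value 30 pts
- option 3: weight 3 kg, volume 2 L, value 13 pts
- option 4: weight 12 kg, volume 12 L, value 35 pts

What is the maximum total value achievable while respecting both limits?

52 pts

Feasible sets respecting both limits:
- option 1+option 2: weight 15, volume 16, value 52
- option 3+option 4: weight 15, volume 14, value 48
- option 2+option 3: weight 14, volume 11, value 43
- option 1+option 3: weight 7, volume 9, value 35
Best: 52 pts.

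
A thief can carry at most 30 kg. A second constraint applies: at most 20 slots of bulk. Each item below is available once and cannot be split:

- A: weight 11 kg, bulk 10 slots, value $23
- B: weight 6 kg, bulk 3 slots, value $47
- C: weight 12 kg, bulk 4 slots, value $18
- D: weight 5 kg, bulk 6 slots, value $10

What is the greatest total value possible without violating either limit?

$88

Feasible sets respecting both limits:
- A+B+C: weight 29, bulk 17, value 88
- A+B+D: weight 22, bulk 19, value 80
- B+C+D: weight 23, bulk 13, value 75
Best: $88.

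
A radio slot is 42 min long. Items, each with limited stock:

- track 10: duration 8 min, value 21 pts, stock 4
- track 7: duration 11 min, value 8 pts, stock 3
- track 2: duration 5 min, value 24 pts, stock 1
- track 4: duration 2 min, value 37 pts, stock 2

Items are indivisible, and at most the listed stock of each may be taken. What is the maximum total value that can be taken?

Best selections within duration 42 and stock limits:
- 4×track 10 + 1×track 2 + 2×track 4: duration 41, value 182
- 3×track 10 + 1×track 2 + 2×track 4: duration 33, value 161
- 4×track 10 + 2×track 4: duration 36, value 158
Best: 182 pts.

182 pts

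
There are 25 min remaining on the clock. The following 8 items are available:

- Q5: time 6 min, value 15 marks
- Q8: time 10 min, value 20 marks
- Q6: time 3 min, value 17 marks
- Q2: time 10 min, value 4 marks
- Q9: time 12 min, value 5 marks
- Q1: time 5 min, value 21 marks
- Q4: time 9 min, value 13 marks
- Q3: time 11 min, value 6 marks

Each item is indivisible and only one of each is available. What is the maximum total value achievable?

Check high-value combinations within 25 min:
- Q5+Q8+Q6+Q1: time 6+10+3+5=24, value 15+20+17+21=73
- Q5+Q6+Q1+Q4: time 6+3+5+9=23, value 15+17+21+13=66
- Q5+Q6+Q1+Q3: time 6+3+5+11=25, value 15+17+21+6=59
Best: 73 marks.

73 marks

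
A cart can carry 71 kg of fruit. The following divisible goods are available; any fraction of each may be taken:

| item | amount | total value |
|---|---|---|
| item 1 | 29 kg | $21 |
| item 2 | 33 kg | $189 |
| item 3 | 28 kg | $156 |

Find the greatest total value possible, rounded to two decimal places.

352.24

Take in order of value per unit:
- item 2 (189/33 per unit): all 33 → value 189, running total 189.00
- item 3 (156/28 per unit): all 28 → value 156, running total 345.00
- item 1 (21/29 per unit): 10 of 29 → value 10×21/29 = 7.2414, running total 352.24
Total 352.24.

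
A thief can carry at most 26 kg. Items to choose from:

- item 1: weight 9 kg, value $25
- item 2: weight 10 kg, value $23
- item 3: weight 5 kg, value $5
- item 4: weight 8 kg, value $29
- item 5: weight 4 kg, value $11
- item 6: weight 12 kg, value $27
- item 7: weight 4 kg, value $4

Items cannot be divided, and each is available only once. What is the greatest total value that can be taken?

Check high-value combinations within 26 kg:
- item 1+item 3+item 4+item 5: weight 9+5+8+4=26, value 25+5+29+11=70
- item 1+item 4+item 5+item 7: weight 9+8+4+4=25, value 25+29+11+4=69
- item 4+item 5+item 6: weight 8+4+12=24, value 29+11+27=67
- item 2+item 4+item 5+item 7: weight 10+8+4+4=26, value 23+29+11+4=67
Best: $70.

$70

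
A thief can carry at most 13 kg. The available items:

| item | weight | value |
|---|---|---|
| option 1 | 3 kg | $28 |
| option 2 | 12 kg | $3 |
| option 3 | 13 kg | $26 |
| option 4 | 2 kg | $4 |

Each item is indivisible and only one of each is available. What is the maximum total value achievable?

Check high-value combinations within 13 kg:
- option 1+option 4: weight 3+2=5, value 28+4=32
- option 1: weight 3, value 28
- option 3: weight 13, value 26
- option 4: weight 2, value 4
Best: $32.

$32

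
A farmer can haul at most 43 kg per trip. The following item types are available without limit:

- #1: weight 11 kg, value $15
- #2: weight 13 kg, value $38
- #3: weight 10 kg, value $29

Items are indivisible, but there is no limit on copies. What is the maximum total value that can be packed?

Best value-per-unit is #2 at 38/13; filling with it alone gives 3×38 = 114.
Optimal mix: 1×#2 + 3×#3 → weight 43, value 125.

$125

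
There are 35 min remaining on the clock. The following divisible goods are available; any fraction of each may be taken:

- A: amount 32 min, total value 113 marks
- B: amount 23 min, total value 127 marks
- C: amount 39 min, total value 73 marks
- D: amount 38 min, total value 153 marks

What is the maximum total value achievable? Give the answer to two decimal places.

Take in order of value per unit:
- B (127/23 per unit): all 23 → value 127, running total 127.00
- D (153/38 per unit): 12 of 38 → value 12×153/38 = 48.3158, running total 175.32
Total 175.32.

175.32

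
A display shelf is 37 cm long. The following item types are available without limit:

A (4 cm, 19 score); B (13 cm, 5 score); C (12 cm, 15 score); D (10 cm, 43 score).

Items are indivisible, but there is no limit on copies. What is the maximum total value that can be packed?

171 score

Best value-per-unit is A at 19/4, and filling with it alone uses length 9×4=36. No mix of the others beats 9×19 = 171.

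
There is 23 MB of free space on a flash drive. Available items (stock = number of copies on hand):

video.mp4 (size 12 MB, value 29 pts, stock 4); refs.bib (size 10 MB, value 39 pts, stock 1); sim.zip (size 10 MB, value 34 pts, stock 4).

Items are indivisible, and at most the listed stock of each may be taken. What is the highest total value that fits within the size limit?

Top feasible selections:
- 1×refs.bib + 1×sim.zip: size 20, value 73
- 2×sim.zip: size 20, value 68
Best: 73 pts.

73 pts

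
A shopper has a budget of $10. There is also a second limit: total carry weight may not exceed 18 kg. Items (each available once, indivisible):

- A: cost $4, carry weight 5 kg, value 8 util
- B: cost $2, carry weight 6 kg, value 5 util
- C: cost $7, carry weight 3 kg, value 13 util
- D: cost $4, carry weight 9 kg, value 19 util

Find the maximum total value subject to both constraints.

Feasible sets respecting both limits:
- A+D: cost 8, carry weight 14, value 27
- B+D: cost 6, carry weight 15, value 24
- D: cost 4, carry weight 9, value 19
- B+C: cost 9, carry weight 9, value 18
Best: 27 util.

27 util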